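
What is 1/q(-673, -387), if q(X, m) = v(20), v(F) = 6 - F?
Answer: -1/14 ≈ -0.071429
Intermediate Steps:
q(X, m) = -14 (q(X, m) = 6 - 1*20 = 6 - 20 = -14)
1/q(-673, -387) = 1/(-14) = -1/14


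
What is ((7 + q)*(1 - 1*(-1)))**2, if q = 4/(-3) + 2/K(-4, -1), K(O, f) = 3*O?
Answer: 121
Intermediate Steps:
q = -3/2 (q = 4/(-3) + 2/((3*(-4))) = 4*(-1/3) + 2/(-12) = -4/3 + 2*(-1/12) = -4/3 - 1/6 = -3/2 ≈ -1.5000)
((7 + q)*(1 - 1*(-1)))**2 = ((7 - 3/2)*(1 - 1*(-1)))**2 = (11*(1 + 1)/2)**2 = ((11/2)*2)**2 = 11**2 = 121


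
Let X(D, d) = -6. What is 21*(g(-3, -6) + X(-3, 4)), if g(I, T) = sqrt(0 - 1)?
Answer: -126 + 21*I ≈ -126.0 + 21.0*I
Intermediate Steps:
g(I, T) = I (g(I, T) = sqrt(-1) = I)
21*(g(-3, -6) + X(-3, 4)) = 21*(I - 6) = 21*(-6 + I) = -126 + 21*I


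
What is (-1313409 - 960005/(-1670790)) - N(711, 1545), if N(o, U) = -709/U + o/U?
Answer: -226026255522587/172091370 ≈ -1.3134e+6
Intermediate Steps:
(-1313409 - 960005/(-1670790)) - N(711, 1545) = (-1313409 - 960005/(-1670790)) - (-709 + 711)/1545 = (-1313409 - 960005*(-1/1670790)) - 2/1545 = (-1313409 + 192001/334158) - 1*2/1545 = -438885932621/334158 - 2/1545 = -226026255522587/172091370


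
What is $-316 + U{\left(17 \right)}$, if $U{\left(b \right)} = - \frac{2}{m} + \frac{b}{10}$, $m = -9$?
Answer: $- \frac{28267}{90} \approx -314.08$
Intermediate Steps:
$U{\left(b \right)} = \frac{2}{9} + \frac{b}{10}$ ($U{\left(b \right)} = - \frac{2}{-9} + \frac{b}{10} = \left(-2\right) \left(- \frac{1}{9}\right) + b \frac{1}{10} = \frac{2}{9} + \frac{b}{10}$)
$-316 + U{\left(17 \right)} = -316 + \left(\frac{2}{9} + \frac{1}{10} \cdot 17\right) = -316 + \left(\frac{2}{9} + \frac{17}{10}\right) = -316 + \frac{173}{90} = - \frac{28267}{90}$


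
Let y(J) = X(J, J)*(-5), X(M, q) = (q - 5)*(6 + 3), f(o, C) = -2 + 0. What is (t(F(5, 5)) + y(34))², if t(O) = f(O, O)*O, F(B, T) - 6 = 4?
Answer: 1755625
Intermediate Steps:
F(B, T) = 10 (F(B, T) = 6 + 4 = 10)
f(o, C) = -2
X(M, q) = -45 + 9*q (X(M, q) = (-5 + q)*9 = -45 + 9*q)
t(O) = -2*O
y(J) = 225 - 45*J (y(J) = (-45 + 9*J)*(-5) = 225 - 45*J)
(t(F(5, 5)) + y(34))² = (-2*10 + (225 - 45*34))² = (-20 + (225 - 1530))² = (-20 - 1305)² = (-1325)² = 1755625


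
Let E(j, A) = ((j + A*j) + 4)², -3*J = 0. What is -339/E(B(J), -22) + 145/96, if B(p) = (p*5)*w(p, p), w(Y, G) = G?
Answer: -1889/96 ≈ -19.677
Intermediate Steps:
J = 0 (J = -⅓*0 = 0)
B(p) = 5*p² (B(p) = (p*5)*p = (5*p)*p = 5*p²)
E(j, A) = (4 + j + A*j)²
-339/E(B(J), -22) + 145/96 = -339/(4 + 5*0² - 110*0²)² + 145/96 = -339/(4 + 5*0 - 110*0)² + 145*(1/96) = -339/(4 + 0 - 22*0)² + 145/96 = -339/(4 + 0 + 0)² + 145/96 = -339/(4²) + 145/96 = -339/16 + 145/96 = -1889/96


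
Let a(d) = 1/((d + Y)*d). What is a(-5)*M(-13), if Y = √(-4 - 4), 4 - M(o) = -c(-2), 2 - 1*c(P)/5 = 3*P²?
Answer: -46/33 - 92*I*√2/165 ≈ -1.3939 - 0.78853*I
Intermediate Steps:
c(P) = 10 - 15*P²
M(o) = -46 (M(o) = 4 - (-1)*(10 - 15*(-2)²) = 4 - (-1)*(10 - 15*4) = 4 - (-1)*(10 - 60) = 4 - (-1)*(-50) = 4 - 1*50 = 4 - 50 = -46)
Y = 2*I*√2 (Y = √(-8) = 2*I*√2 ≈ 2.8284*I)
a(d) = 1/(d*(d + 2*I*√2)) (a(d) = 1/((d + 2*I*√2)*d) = 1/(d*(d + 2*I*√2)))
a(-5)*M(-13) = (1/((-5)*(-5 + 2*I*√2)))*(-46) = -1/(5*(-5 + 2*I*√2))*(-46) = 46/(5*(-5 + 2*I*√2))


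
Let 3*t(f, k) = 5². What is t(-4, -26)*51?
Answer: 425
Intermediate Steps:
t(f, k) = 25/3 (t(f, k) = (⅓)*5² = (⅓)*25 = 25/3)
t(-4, -26)*51 = (25/3)*51 = 425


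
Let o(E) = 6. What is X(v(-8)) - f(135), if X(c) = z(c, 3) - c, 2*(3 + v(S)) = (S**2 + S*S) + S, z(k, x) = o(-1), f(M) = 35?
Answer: -86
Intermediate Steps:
z(k, x) = 6
v(S) = -3 + S**2 + S/2 (v(S) = -3 + ((S**2 + S*S) + S)/2 = -3 + ((S**2 + S**2) + S)/2 = -3 + (2*S**2 + S)/2 = -3 + (S + 2*S**2)/2 = -3 + (S**2 + S/2) = -3 + S**2 + S/2)
X(c) = 6 - c
X(v(-8)) - f(135) = (6 - (-3 + (-8)**2 + (1/2)*(-8))) - 1*35 = (6 - (-3 + 64 - 4)) - 35 = (6 - 1*57) - 35 = (6 - 57) - 35 = -51 - 35 = -86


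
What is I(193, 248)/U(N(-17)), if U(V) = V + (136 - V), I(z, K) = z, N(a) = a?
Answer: 193/136 ≈ 1.4191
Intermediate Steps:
U(V) = 136
I(193, 248)/U(N(-17)) = 193/136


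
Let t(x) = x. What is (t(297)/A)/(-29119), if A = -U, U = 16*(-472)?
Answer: -297/219906688 ≈ -1.3506e-6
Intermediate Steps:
U = -7552
A = 7552 (A = -1*(-7552) = 7552)
(t(297)/A)/(-29119) = (297/7552)/(-29119) = (297*(1/7552))*(-1/29119) = (297/7552)*(-1/29119) = -297/219906688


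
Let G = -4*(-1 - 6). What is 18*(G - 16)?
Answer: 216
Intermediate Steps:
G = 28 (G = -4*(-7) = 28)
18*(G - 16) = 18*(28 - 16) = 18*12 = 216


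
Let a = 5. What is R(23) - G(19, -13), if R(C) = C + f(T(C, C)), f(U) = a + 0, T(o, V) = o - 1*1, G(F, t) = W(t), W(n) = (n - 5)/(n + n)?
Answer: 355/13 ≈ 27.308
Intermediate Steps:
W(n) = (-5 + n)/(2*n) (W(n) = (-5 + n)/((2*n)) = (-5 + n)*(1/(2*n)) = (-5 + n)/(2*n))
G(F, t) = (-5 + t)/(2*t)
T(o, V) = -1 + o (T(o, V) = o - 1 = -1 + o)
f(U) = 5 (f(U) = 5 + 0 = 5)
R(C) = 5 + C (R(C) = C + 5 = 5 + C)
R(23) - G(19, -13) = (5 + 23) - (-5 - 13)/(2*(-13)) = 28 - (-1)*(-18)/(2*13) = 28 - 1*9/13 = 28 - 9/13 = 355/13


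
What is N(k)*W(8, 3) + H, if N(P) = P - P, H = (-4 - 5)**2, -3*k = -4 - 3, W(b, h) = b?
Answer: 81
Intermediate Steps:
k = 7/3 (k = -(-4 - 3)/3 = -1/3*(-7) = 7/3 ≈ 2.3333)
H = 81 (H = (-9)**2 = 81)
N(P) = 0
N(k)*W(8, 3) + H = 0*8 + 81 = 0 + 81 = 81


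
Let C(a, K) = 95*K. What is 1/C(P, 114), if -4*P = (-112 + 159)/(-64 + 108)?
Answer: 1/10830 ≈ 9.2336e-5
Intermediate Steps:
P = -47/176 (P = -(-112 + 159)/(4*(-64 + 108)) = -47/(4*44) = -¼*47/44 = -47/176 ≈ -0.26705)
1/C(P, 114) = 1/(95*114) = 1/10830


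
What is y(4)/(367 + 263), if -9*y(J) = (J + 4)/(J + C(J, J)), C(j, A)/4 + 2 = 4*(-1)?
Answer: 1/14175 ≈ 7.0547e-5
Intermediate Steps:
C(j, A) = -24 (C(j, A) = -8 + 4*(4*(-1)) = -8 + 4*(-4) = -8 - 16 = -24)
y(J) = -(4 + J)/(9*(-24 + J)) (y(J) = -(J + 4)/(9*(J - 24)) = -(4 + J)/(9*(-24 + J)))
y(4)/(367 + 263) = ((-4 - 1*4)/(9*(-24 + 4)))/(367 + 263) = ((1/9)*(-4 - 4)/(-20))/630 = ((1/9)*(-1/20)*(-8))/630 = (1/630)*(2/45) = 1/14175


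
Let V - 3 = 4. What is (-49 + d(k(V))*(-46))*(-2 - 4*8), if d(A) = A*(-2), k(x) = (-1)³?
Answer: 4794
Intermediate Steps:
V = 7 (V = 3 + 4 = 7)
k(x) = -1
d(A) = -2*A
(-49 + d(k(V))*(-46))*(-2 - 4*8) = (-49 - 2*(-1)*(-46))*(-2 - 4*8) = (-49 + 2*(-46))*(-2 - 32) = (-49 - 92)*(-34) = -141*(-34) = 4794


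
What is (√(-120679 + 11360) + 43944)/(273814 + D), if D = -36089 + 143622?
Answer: 43944/381347 + 7*I*√2231/381347 ≈ 0.11523 + 0.00086702*I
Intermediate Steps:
D = 107533
(√(-120679 + 11360) + 43944)/(273814 + D) = (√(-120679 + 11360) + 43944)/(273814 + 107533) = (√(-109319) + 43944)/381347 = (7*I*√2231 + 43944)*(1/381347) = (43944 + 7*I*√2231)*(1/381347) = 43944/381347 + 7*I*√2231/381347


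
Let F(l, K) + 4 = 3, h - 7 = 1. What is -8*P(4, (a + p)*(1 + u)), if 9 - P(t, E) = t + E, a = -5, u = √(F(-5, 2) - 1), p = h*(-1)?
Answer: -144 - 104*I*√2 ≈ -144.0 - 147.08*I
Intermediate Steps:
h = 8 (h = 7 + 1 = 8)
F(l, K) = -1 (F(l, K) = -4 + 3 = -1)
p = -8 (p = 8*(-1) = -8)
u = I*√2 (u = √(-1 - 1) = √(-2) = I*√2 ≈ 1.4142*I)
P(t, E) = 9 - E - t (P(t, E) = 9 - (t + E) = 9 - (E + t) = 9 + (-E - t) = 9 - E - t)
-8*P(4, (a + p)*(1 + u)) = -8*(9 - (-5 - 8)*(1 + I*√2) - 1*4) = -8*(9 - (-13)*(1 + I*√2) - 4) = -8*(9 - (-13 - 13*I*√2) - 4) = -8*(9 + (13 + 13*I*√2) - 4) = -8*(18 + 13*I*√2) = -144 - 104*I*√2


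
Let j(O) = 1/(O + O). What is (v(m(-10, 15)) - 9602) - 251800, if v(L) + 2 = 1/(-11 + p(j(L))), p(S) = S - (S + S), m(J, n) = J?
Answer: -57247496/219 ≈ -2.6140e+5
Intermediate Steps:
j(O) = 1/(2*O)
p(S) = -S (p(S) = S - 2*S = -S)
v(L) = -2 + 1/(-11 - 1/(2*L))
(v(m(-10, 15)) - 9602) - 251800 = (2*(-1 - 23*(-10))/(1 + 22*(-10)) - 9602) - 251800 = (2*(-1 + 230)/(1 - 220) - 9602) - 251800 = (2*229/(-219) - 9602) - 251800 = (2*(-1/219)*229 - 9602) - 251800 = (-458/219 - 9602) - 251800 = -2103296/219 - 251800 = -57247496/219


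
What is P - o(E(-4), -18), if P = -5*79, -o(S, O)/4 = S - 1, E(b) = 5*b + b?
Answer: -495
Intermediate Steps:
E(b) = 6*b
o(S, O) = 4 - 4*S (o(S, O) = -4*(S - 1) = -4*(-1 + S) = 4 - 4*S)
P = -395
P - o(E(-4), -18) = -395 - (4 - 24*(-4)) = -395 - (4 - 4*(-24)) = -395 - (4 + 96) = -395 - 1*100 = -395 - 100 = -495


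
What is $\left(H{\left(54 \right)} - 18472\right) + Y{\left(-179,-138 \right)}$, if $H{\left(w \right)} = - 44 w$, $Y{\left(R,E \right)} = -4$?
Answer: $-20852$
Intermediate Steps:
$\left(H{\left(54 \right)} - 18472\right) + Y{\left(-179,-138 \right)} = \left(\left(-44\right) 54 - 18472\right) - 4 = \left(-2376 - 18472\right) - 4 = -20848 - 4 = -20852$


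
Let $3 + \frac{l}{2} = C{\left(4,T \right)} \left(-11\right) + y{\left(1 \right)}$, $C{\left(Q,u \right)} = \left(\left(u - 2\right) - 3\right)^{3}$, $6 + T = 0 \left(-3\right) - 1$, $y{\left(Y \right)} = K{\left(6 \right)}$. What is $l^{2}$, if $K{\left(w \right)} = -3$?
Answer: $1444304016$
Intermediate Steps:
$y{\left(Y \right)} = -3$
$T = -7$ ($T = -6 + \left(0 \left(-3\right) - 1\right) = -6 + \left(0 - 1\right) = -6 - 1 = -7$)
$C{\left(Q,u \right)} = \left(-5 + u\right)^{3}$ ($C{\left(Q,u \right)} = \left(\left(-2 + u\right) - 3\right)^{3} = \left(-5 + u\right)^{3}$)
$l = 38004$ ($l = -6 + 2 \left(\left(-5 - 7\right)^{3} \left(-11\right) - 3\right) = -6 + 2 \left(\left(-12\right)^{3} \left(-11\right) - 3\right) = -6 + 2 \left(\left(-1728\right) \left(-11\right) - 3\right) = -6 + 2 \left(19008 - 3\right) = -6 + 2 \cdot 19005 = -6 + 38010 = 38004$)
$l^{2} = 38004^{2} = 1444304016$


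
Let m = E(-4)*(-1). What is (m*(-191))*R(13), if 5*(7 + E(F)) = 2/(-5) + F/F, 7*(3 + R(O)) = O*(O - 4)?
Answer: -3153792/175 ≈ -18022.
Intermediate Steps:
R(O) = -3 + O*(-4 + O)/7 (R(O) = -3 + (O*(O - 4))/7 = -3 + (O*(-4 + O))/7 = -3 + O*(-4 + O)/7)
E(F) = -172/25 (E(F) = -7 + (2/(-5) + F/F)/5 = -7 + (2*(-⅕) + 1)/5 = -7 + (-⅖ + 1)/5 = -7 + (⅕)*(⅗) = -7 + 3/25 = -172/25)
m = 172/25 (m = -172/25*(-1) = 172/25 ≈ 6.8800)
(m*(-191))*R(13) = ((172/25)*(-191))*(-3 - 4/7*13 + (⅐)*13²) = -32852*(-3 - 52/7 + (⅐)*169)/25 = -32852*(-3 - 52/7 + 169/7)/25 = -32852/25*96/7 = -3153792/175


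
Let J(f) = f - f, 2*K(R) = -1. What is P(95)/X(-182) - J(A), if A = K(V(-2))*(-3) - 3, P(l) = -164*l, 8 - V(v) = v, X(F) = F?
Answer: 7790/91 ≈ 85.604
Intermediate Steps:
V(v) = 8 - v
K(R) = -1/2 (K(R) = (1/2)*(-1) = -1/2)
A = -3/2 (A = -1/2*(-3) - 3 = 3/2 - 3 = -3/2 ≈ -1.5000)
J(f) = 0
P(95)/X(-182) - J(A) = -164*95/(-182) - 1*0 = -15580*(-1/182) + 0 = 7790/91 + 0 = 7790/91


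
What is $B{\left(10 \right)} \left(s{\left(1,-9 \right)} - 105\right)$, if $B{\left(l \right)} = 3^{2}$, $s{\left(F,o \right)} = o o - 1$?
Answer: $-225$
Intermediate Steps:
$s{\left(F,o \right)} = -1 + o^{2}$ ($s{\left(F,o \right)} = o^{2} - 1 = -1 + o^{2}$)
$B{\left(l \right)} = 9$
$B{\left(10 \right)} \left(s{\left(1,-9 \right)} - 105\right) = 9 \left(\left(-1 + \left(-9\right)^{2}\right) - 105\right) = 9 \left(\left(-1 + 81\right) - 105\right) = 9 \left(80 - 105\right) = 9 \left(-25\right) = -225$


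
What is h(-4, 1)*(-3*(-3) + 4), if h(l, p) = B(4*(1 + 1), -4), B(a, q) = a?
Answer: 104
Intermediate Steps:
h(l, p) = 8 (h(l, p) = 4*(1 + 1) = 4*2 = 8)
h(-4, 1)*(-3*(-3) + 4) = 8*(-3*(-3) + 4) = 8*(9 + 4) = 8*13 = 104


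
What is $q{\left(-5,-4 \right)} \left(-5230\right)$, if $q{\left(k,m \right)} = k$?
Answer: $26150$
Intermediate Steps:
$q{\left(-5,-4 \right)} \left(-5230\right) = \left(-5\right) \left(-5230\right) = 26150$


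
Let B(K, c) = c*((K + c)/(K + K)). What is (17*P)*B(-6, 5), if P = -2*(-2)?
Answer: 85/3 ≈ 28.333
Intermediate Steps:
B(K, c) = c*(K + c)/(2*K) (B(K, c) = c*((K + c)/((2*K))) = c*((K + c)*(1/(2*K))) = c*((K + c)/(2*K)) = c*(K + c)/(2*K))
P = 4
(17*P)*B(-6, 5) = (17*4)*((1/2)*5*(-6 + 5)/(-6)) = 68*((1/2)*5*(-1/6)*(-1)) = 68*(5/12) = 85/3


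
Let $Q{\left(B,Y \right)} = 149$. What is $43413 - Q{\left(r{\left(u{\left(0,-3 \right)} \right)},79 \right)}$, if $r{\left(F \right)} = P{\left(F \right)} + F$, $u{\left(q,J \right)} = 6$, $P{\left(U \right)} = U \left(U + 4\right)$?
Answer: $43264$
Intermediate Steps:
$P{\left(U \right)} = U \left(4 + U\right)$
$r{\left(F \right)} = F + F \left(4 + F\right)$ ($r{\left(F \right)} = F \left(4 + F\right) + F = F + F \left(4 + F\right)$)
$43413 - Q{\left(r{\left(u{\left(0,-3 \right)} \right)},79 \right)} = 43413 - 149 = 43264$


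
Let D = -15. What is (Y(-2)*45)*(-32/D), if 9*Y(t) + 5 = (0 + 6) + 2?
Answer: 32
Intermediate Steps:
Y(t) = 1/3 (Y(t) = -5/9 + ((0 + 6) + 2)/9 = -5/9 + (6 + 2)/9 = -5/9 + (1/9)*8 = -5/9 + 8/9 = 1/3)
(Y(-2)*45)*(-32/D) = ((1/3)*45)*(-32/(-15)) = 15*(-32*(-1/15)) = 15*(32/15) = 32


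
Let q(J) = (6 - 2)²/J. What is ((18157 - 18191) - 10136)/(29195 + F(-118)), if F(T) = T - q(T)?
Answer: -600030/1715551 ≈ -0.34976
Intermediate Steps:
q(J) = 16/J (q(J) = 4²/J = 16/J)
F(T) = T - 16/T
((18157 - 18191) - 10136)/(29195 + F(-118)) = ((18157 - 18191) - 10136)/(29195 + (-118 - 16/(-118))) = (-34 - 10136)/(29195 + (-118 - 16*(-1/118))) = -10170/(29195 + (-118 + 8/59)) = -10170/(29195 - 6954/59) = -10170/1715551/59 = -10170*59/1715551 = -600030/1715551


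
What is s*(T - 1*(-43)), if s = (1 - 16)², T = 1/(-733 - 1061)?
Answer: 5785575/598 ≈ 9674.9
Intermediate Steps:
T = -1/1794 (T = 1/(-1794) = -1/1794 ≈ -0.00055741)
s = 225 (s = (-15)² = 225)
s*(T - 1*(-43)) = 225*(-1/1794 - 1*(-43)) = 225*(-1/1794 + 43) = 225*(77141/1794) = 5785575/598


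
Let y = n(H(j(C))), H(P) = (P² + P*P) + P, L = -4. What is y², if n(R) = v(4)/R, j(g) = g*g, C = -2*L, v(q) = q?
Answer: 1/4260096 ≈ 2.3474e-7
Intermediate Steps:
C = 8 (C = -2*(-4) = 8)
j(g) = g²
H(P) = P + 2*P² (H(P) = (P² + P²) + P = 2*P² + P = P + 2*P²)
n(R) = 4/R
y = 1/2064 (y = 4/((8²*(1 + 2*8²))) = 4/((64*(1 + 2*64))) = 4/((64*(1 + 128))) = 4/((64*129)) = 4/8256 = 4*(1/8256) = 1/2064 ≈ 0.00048450)
y² = (1/2064)² = 1/4260096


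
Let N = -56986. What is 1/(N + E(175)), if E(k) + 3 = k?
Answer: -1/56814 ≈ -1.7601e-5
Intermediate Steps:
E(k) = -3 + k
1/(N + E(175)) = 1/(-56986 + (-3 + 175)) = 1/(-56986 + 172) = 1/(-56814) = -1/56814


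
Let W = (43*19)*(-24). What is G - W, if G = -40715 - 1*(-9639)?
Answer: -11468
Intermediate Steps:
G = -31076 (G = -40715 + 9639 = -31076)
W = -19608 (W = 817*(-24) = -19608)
G - W = -31076 - 1*(-19608) = -31076 + 19608 = -11468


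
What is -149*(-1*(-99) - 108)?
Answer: 1341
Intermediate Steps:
-149*(-1*(-99) - 108) = -149*(99 - 108) = -149*(-9) = 1341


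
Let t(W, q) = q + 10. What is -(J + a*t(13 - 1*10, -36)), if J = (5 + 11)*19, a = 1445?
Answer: 37266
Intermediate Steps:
t(W, q) = 10 + q
J = 304 (J = 16*19 = 304)
-(J + a*t(13 - 1*10, -36)) = -(304 + 1445*(10 - 36)) = -(304 + 1445*(-26)) = -(304 - 37570) = -1*(-37266) = 37266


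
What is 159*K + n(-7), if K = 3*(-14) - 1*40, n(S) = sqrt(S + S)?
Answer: -13038 + I*sqrt(14) ≈ -13038.0 + 3.7417*I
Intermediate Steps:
n(S) = sqrt(2)*sqrt(S) (n(S) = sqrt(2*S) = sqrt(2)*sqrt(S))
K = -82 (K = -42 - 40 = -82)
159*K + n(-7) = 159*(-82) + sqrt(2)*sqrt(-7) = -13038 + sqrt(2)*(I*sqrt(7)) = -13038 + I*sqrt(14)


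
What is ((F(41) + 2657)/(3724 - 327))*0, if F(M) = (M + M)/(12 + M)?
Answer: 0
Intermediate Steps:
F(M) = 2*M/(12 + M) (F(M) = (2*M)/(12 + M) = 2*M/(12 + M))
((F(41) + 2657)/(3724 - 327))*0 = ((2*41/(12 + 41) + 2657)/(3724 - 327))*0 = ((2*41/53 + 2657)/3397)*0 = ((2*41*(1/53) + 2657)*(1/3397))*0 = ((82/53 + 2657)*(1/3397))*0 = ((140903/53)*(1/3397))*0 = (140903/180041)*0 = 0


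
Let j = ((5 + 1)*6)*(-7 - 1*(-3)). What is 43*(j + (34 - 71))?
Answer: -7783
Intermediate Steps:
j = -144 (j = (6*6)*(-7 + 3) = 36*(-4) = -144)
43*(j + (34 - 71)) = 43*(-144 + (34 - 71)) = 43*(-144 - 37) = 43*(-181) = -7783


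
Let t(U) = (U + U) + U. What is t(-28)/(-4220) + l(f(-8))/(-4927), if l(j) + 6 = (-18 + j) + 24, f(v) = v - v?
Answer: 21/1055 ≈ 0.019905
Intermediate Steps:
t(U) = 3*U (t(U) = 2*U + U = 3*U)
f(v) = 0
l(j) = j (l(j) = -6 + ((-18 + j) + 24) = -6 + (6 + j) = j)
t(-28)/(-4220) + l(f(-8))/(-4927) = (3*(-28))/(-4220) + 0/(-4927) = -84*(-1/4220) + 0*(-1/4927) = 21/1055 + 0 = 21/1055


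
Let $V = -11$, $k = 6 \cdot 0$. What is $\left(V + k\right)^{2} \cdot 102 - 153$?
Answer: $12189$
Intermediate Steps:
$k = 0$
$\left(V + k\right)^{2} \cdot 102 - 153 = \left(-11 + 0\right)^{2} \cdot 102 - 153 = \left(-11\right)^{2} \cdot 102 - 153 = 121 \cdot 102 - 153 = 12342 - 153 = 12189$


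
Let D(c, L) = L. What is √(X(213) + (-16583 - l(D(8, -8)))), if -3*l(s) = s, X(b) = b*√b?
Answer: √(-149271 + 1917*√213)/3 ≈ 116.09*I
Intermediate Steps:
X(b) = b^(3/2)
l(s) = -s/3
√(X(213) + (-16583 - l(D(8, -8)))) = √(213^(3/2) + (-16583 - (-1)*(-8)/3)) = √(213*√213 + (-16583 - 1*8/3)) = √(213*√213 + (-16583 - 8/3)) = √(213*√213 - 49757/3) = √(-49757/3 + 213*√213)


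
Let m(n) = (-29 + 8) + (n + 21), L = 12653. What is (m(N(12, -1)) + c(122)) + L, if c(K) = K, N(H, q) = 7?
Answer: 12782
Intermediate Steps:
m(n) = n (m(n) = -21 + (21 + n) = n)
(m(N(12, -1)) + c(122)) + L = (7 + 122) + 12653 = 129 + 12653 = 12782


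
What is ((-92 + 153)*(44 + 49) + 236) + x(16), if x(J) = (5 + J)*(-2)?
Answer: 5867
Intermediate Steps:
x(J) = -10 - 2*J
((-92 + 153)*(44 + 49) + 236) + x(16) = ((-92 + 153)*(44 + 49) + 236) + (-10 - 2*16) = (61*93 + 236) + (-10 - 32) = (5673 + 236) - 42 = 5909 - 42 = 5867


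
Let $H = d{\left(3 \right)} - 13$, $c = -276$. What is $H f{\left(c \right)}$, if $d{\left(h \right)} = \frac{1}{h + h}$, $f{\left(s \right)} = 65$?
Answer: $- \frac{5005}{6} \approx -834.17$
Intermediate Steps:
$d{\left(h \right)} = \frac{1}{2 h}$
$H = - \frac{77}{6}$ ($H = \frac{1}{2 \cdot 3} - 13 = \frac{1}{2} \cdot \frac{1}{3} - 13 = \frac{1}{6} - 13 = - \frac{77}{6} \approx -12.833$)
$H f{\left(c \right)} = \left(- \frac{77}{6}\right) 65 = - \frac{5005}{6}$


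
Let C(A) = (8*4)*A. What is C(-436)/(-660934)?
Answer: 6976/330467 ≈ 0.021110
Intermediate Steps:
C(A) = 32*A
C(-436)/(-660934) = (32*(-436))/(-660934) = -13952*(-1/660934) = 6976/330467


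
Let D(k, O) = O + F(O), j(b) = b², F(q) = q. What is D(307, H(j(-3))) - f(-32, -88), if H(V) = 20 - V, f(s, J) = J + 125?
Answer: -15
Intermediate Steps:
f(s, J) = 125 + J
D(k, O) = 2*O (D(k, O) = O + O = 2*O)
D(307, H(j(-3))) - f(-32, -88) = 2*(20 - 1*(-3)²) - (125 - 88) = 2*(20 - 1*9) - 1*37 = 2*(20 - 9) - 37 = 2*11 - 37 = 22 - 37 = -15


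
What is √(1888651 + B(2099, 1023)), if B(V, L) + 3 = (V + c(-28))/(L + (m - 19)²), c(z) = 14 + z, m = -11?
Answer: √776010024383/641 ≈ 1374.3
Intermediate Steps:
B(V, L) = -3 + (-14 + V)/(900 + L) (B(V, L) = -3 + (V + (14 - 28))/(L + (-11 - 19)²) = -3 + (V - 14)/(L + (-30)²) = -3 + (-14 + V)/(L + 900) = -3 + (-14 + V)/(900 + L))
√(1888651 + B(2099, 1023)) = √(1888651 + (-2714 + 2099 - 3*1023)/(900 + 1023)) = √(1888651 + (-2714 + 2099 - 3069)/1923) = √(1888651 + (1/1923)*(-3684)) = √(1888651 - 1228/641) = √(1210624063/641) = √776010024383/641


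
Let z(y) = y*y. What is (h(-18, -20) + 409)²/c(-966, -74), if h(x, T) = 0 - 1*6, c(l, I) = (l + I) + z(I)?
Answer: 162409/4436 ≈ 36.612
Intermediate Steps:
z(y) = y²
c(l, I) = I + l + I² (c(l, I) = (l + I) + I² = (I + l) + I² = I + l + I²)
h(x, T) = -6 (h(x, T) = 0 - 6 = -6)
(h(-18, -20) + 409)²/c(-966, -74) = (-6 + 409)²/(-74 - 966 + (-74)²) = 403²/(-74 - 966 + 5476) = 162409/4436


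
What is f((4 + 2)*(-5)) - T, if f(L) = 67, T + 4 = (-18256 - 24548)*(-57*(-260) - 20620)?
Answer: -248263129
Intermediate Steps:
T = 248263196 (T = -4 + (-18256 - 24548)*(-57*(-260) - 20620) = -4 - 42804*(14820 - 20620) = -4 - 42804*(-5800) = -4 + 248263200 = 248263196)
f((4 + 2)*(-5)) - T = 67 - 1*248263196 = 67 - 248263196 = -248263129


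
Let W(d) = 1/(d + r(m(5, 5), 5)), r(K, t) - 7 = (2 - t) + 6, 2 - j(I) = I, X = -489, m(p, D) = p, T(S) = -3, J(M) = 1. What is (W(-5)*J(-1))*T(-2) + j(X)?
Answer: 2452/5 ≈ 490.40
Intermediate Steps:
j(I) = 2 - I
r(K, t) = 15 - t (r(K, t) = 7 + ((2 - t) + 6) = 7 + (8 - t) = 15 - t)
W(d) = 1/(10 + d) (W(d) = 1/(d + (15 - 1*5)) = 1/(d + (15 - 5)) = 1/(d + 10) = 1/(10 + d))
(W(-5)*J(-1))*T(-2) + j(X) = (1/(10 - 5))*(-3) + (2 - 1*(-489)) = (1/5)*(-3) + (2 + 489) = ((⅕)*1)*(-3) + 491 = (⅕)*(-3) + 491 = -⅗ + 491 = 2452/5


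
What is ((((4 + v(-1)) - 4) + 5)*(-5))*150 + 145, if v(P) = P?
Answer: -2855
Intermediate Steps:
((((4 + v(-1)) - 4) + 5)*(-5))*150 + 145 = ((((4 - 1) - 4) + 5)*(-5))*150 + 145 = (((3 - 4) + 5)*(-5))*150 + 145 = ((-1 + 5)*(-5))*150 + 145 = (4*(-5))*150 + 145 = -20*150 + 145 = -3000 + 145 = -2855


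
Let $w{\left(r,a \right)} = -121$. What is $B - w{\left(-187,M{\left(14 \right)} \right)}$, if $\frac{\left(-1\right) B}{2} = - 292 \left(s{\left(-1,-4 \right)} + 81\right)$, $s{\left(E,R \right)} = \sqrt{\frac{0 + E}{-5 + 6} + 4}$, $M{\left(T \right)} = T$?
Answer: $47425 + 584 \sqrt{3} \approx 48437.0$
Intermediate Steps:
$s{\left(E,R \right)} = \sqrt{4 + E}$ ($s{\left(E,R \right)} = \sqrt{\frac{E}{1} + 4} = \sqrt{E 1 + 4} = \sqrt{E + 4} = \sqrt{4 + E}$)
$B = 47304 + 584 \sqrt{3}$ ($B = - 2 \left(- 292 \left(\sqrt{4 - 1} + 81\right)\right) = - 2 \left(- 292 \left(\sqrt{3} + 81\right)\right) = - 2 \left(- 292 \left(81 + \sqrt{3}\right)\right) = - 2 \left(-23652 - 292 \sqrt{3}\right) = 47304 + 584 \sqrt{3} \approx 48316.0$)
$B - w{\left(-187,M{\left(14 \right)} \right)} = \left(47304 + 584 \sqrt{3}\right) - -121 = \left(47304 + 584 \sqrt{3}\right) + 121 = 47425 + 584 \sqrt{3}$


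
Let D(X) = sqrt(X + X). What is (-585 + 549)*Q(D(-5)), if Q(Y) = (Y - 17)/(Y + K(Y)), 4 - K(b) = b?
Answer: 153 - 9*I*sqrt(10) ≈ 153.0 - 28.461*I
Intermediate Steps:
K(b) = 4 - b
D(X) = sqrt(2)*sqrt(X) (D(X) = sqrt(2*X) = sqrt(2)*sqrt(X))
Q(Y) = -17/4 + Y/4 (Q(Y) = (Y - 17)/(Y + (4 - Y)) = (-17 + Y)/4 = (-17 + Y)*(1/4) = -17/4 + Y/4)
(-585 + 549)*Q(D(-5)) = (-585 + 549)*(-17/4 + (sqrt(2)*sqrt(-5))/4) = -36*(-17/4 + (sqrt(2)*(I*sqrt(5)))/4) = -36*(-17/4 + (I*sqrt(10))/4) = -36*(-17/4 + I*sqrt(10)/4) = 153 - 9*I*sqrt(10)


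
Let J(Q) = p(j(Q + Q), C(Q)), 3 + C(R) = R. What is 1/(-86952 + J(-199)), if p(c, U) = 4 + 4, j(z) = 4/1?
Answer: -1/86944 ≈ -1.1502e-5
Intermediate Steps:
C(R) = -3 + R
j(z) = 4 (j(z) = 4*1 = 4)
p(c, U) = 8
J(Q) = 8
1/(-86952 + J(-199)) = 1/(-86952 + 8) = 1/(-86944) = -1/86944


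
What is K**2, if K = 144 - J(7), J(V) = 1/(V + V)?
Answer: 4060225/196 ≈ 20715.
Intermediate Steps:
J(V) = 1/(2*V)
K = 2015/14 (K = 144 - 1/(2*7) = 144 - 1*1/14 = 144 - 1/14 = 2015/14 ≈ 143.93)
K**2 = (2015/14)**2 = 4060225/196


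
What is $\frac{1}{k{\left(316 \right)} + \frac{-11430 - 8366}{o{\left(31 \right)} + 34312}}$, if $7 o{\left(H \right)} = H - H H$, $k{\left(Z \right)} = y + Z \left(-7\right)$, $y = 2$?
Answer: $- \frac{119627}{264444956} \approx -0.00045237$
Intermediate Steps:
$k{\left(Z \right)} = 2 - 7 Z$ ($k{\left(Z \right)} = 2 + Z \left(-7\right) = 2 - 7 Z$)
$o{\left(H \right)} = - \frac{H^{2}}{7} + \frac{H}{7}$ ($o{\left(H \right)} = \frac{H - H H}{7} = \frac{H - H^{2}}{7} = - \frac{H^{2}}{7} + \frac{H}{7}$)
$\frac{1}{k{\left(316 \right)} + \frac{-11430 - 8366}{o{\left(31 \right)} + 34312}} = \frac{1}{\left(2 - 2212\right) + \frac{-11430 - 8366}{\frac{1}{7} \cdot 31 \left(1 - 31\right) + 34312}} = \frac{1}{\left(2 - 2212\right) - \frac{19796}{\frac{1}{7} \cdot 31 \left(1 - 31\right) + 34312}} = \frac{1}{-2210 - \frac{19796}{\frac{1}{7} \cdot 31 \left(-30\right) + 34312}} = \frac{1}{-2210 - \frac{19796}{- \frac{930}{7} + 34312}} = \frac{1}{-2210 - \frac{19796}{\frac{239254}{7}}} = \frac{1}{-2210 - \frac{69286}{119627}} = \frac{1}{- \frac{264444956}{119627}} = - \frac{119627}{264444956}$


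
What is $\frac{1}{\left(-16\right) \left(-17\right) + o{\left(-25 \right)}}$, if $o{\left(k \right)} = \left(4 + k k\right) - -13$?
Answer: $\frac{1}{914} \approx 0.0010941$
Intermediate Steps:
$o{\left(k \right)} = 17 + k^{2}$ ($o{\left(k \right)} = \left(4 + k^{2}\right) + 13 = 17 + k^{2}$)
$\frac{1}{\left(-16\right) \left(-17\right) + o{\left(-25 \right)}} = \frac{1}{\left(-16\right) \left(-17\right) + \left(17 + \left(-25\right)^{2}\right)} = \frac{1}{272 + \left(17 + 625\right)} = \frac{1}{272 + 642} = \frac{1}{914}$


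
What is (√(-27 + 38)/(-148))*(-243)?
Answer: 243*√11/148 ≈ 5.4455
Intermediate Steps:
(√(-27 + 38)/(-148))*(-243) = (√11*(-1/148))*(-243) = -√11/148*(-243) = 243*√11/148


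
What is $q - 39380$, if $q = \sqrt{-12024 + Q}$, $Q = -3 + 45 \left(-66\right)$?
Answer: $-39380 + i \sqrt{14997} \approx -39380.0 + 122.46 i$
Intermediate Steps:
$Q = -2973$ ($Q = -3 - 2970 = -2973$)
$q = i \sqrt{14997}$ ($q = \sqrt{-12024 - 2973} = \sqrt{-14997} = i \sqrt{14997} \approx 122.46 i$)
$q - 39380 = i \sqrt{14997} - 39380 = -39380 + i \sqrt{14997}$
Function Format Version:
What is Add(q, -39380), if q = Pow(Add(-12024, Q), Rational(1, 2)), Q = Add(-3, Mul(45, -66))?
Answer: Add(-39380, Mul(I, Pow(14997, Rational(1, 2)))) ≈ Add(-39380., Mul(122.46, I))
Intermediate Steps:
Q = -2973 (Q = Add(-3, -2970) = -2973)
q = Mul(I, Pow(14997, Rational(1, 2))) (q = Pow(Add(-12024, -2973), Rational(1, 2)) = Pow(-14997, Rational(1, 2)) = Mul(I, Pow(14997, Rational(1, 2))) ≈ Mul(122.46, I))
Add(q, -39380) = Add(Mul(I, Pow(14997, Rational(1, 2))), -39380) = Add(-39380, Mul(I, Pow(14997, Rational(1, 2))))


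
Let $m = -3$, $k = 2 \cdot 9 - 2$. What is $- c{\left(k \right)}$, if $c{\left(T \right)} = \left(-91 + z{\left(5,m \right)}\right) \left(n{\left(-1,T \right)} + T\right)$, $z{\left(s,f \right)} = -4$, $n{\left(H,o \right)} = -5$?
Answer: $1045$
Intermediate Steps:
$k = 16$ ($k = 18 - 2 = 16$)
$c{\left(T \right)} = 475 - 95 T$ ($c{\left(T \right)} = \left(-91 - 4\right) \left(-5 + T\right) = - 95 \left(-5 + T\right) = 475 - 95 T$)
$- c{\left(k \right)} = - (475 - 1520) = \left(-1\right) \left(-1045\right) = 1045$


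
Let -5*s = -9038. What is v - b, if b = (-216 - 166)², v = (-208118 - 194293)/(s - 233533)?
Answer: -56356491431/386209 ≈ -1.4592e+5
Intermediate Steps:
s = 9038/5 (s = -⅕*(-9038) = 9038/5 ≈ 1807.6)
v = 670685/386209 (v = (-208118 - 194293)/(9038/5 - 233533) = -402411/(-1158627/5) = -402411*(-5/1158627) = 670685/386209 ≈ 1.7366)
b = 145924 (b = (-382)² = 145924)
v - b = 670685/386209 - 1*145924 = 670685/386209 - 145924 = -56356491431/386209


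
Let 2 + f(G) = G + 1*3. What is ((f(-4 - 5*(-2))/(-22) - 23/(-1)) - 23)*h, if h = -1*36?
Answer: 126/11 ≈ 11.455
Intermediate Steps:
h = -36
f(G) = 1 + G (f(G) = -2 + (G + 1*3) = -2 + (G + 3) = -2 + (3 + G) = 1 + G)
((f(-4 - 5*(-2))/(-22) - 23/(-1)) - 23)*h = (((1 + (-4 - 5*(-2)))/(-22) - 23/(-1)) - 23)*(-36) = (((1 + (-4 + 10))*(-1/22) - 23*(-1)) - 23)*(-36) = (((1 + 6)*(-1/22) + 23) - 23)*(-36) = ((7*(-1/22) + 23) - 23)*(-36) = ((-7/22 + 23) - 23)*(-36) = (499/22 - 23)*(-36) = -7/22*(-36) = 126/11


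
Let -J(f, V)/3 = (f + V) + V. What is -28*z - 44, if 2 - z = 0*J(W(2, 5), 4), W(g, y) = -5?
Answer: -100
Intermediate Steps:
J(f, V) = -6*V - 3*f (J(f, V) = -3*((f + V) + V) = -3*((V + f) + V) = -3*(f + 2*V) = -6*V - 3*f)
z = 2 (z = 2 - 0*(-6*4 - 3*(-5)) = 2 - 0*(-24 + 15) = 2 - 0*(-9) = 2 - 1*0 = 2 + 0 = 2)
-28*z - 44 = -28*2 - 44 = -56 - 44 = -100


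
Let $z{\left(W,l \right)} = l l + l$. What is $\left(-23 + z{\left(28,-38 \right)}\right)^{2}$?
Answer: $1912689$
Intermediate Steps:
$z{\left(W,l \right)} = l + l^{2}$ ($z{\left(W,l \right)} = l^{2} + l = l + l^{2}$)
$\left(-23 + z{\left(28,-38 \right)}\right)^{2} = \left(-23 - 38 \left(1 - 38\right)\right)^{2} = \left(-23 - -1406\right)^{2} = \left(-23 + 1406\right)^{2} = 1383^{2} = 1912689$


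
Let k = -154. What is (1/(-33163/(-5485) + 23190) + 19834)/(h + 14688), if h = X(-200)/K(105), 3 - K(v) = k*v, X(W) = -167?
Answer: 40812339620232171/30223415428902241 ≈ 1.3504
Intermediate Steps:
K(v) = 3 + 154*v (K(v) = 3 - (-154)*v = 3 + 154*v)
h = -167/16173 (h = -167/(3 + 154*105) = -167/(3 + 16170) = -167/16173 ≈ -0.010326)
(1/(-33163/(-5485) + 23190) + 19834)/(h + 14688) = (1/(-33163/(-5485) + 23190) + 19834)/(-167/16173 + 14688) = (1/(-33163*(-1/5485) + 23190) + 19834)/(237548857/16173) = (1/(33163/5485 + 23190) + 19834)*(16173/237548857) = (1/(127230313/5485) + 19834)*(16173/237548857) = (5485/127230313 + 19834)*(16173/237548857) = (2523486033527/127230313)*(16173/237548857) = 40812339620232171/30223415428902241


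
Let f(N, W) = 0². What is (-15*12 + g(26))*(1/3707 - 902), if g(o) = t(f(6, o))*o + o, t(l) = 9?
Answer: -267497040/3707 ≈ -72160.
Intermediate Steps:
f(N, W) = 0
g(o) = 10*o (g(o) = 9*o + o = 10*o)
(-15*12 + g(26))*(1/3707 - 902) = (-15*12 + 10*26)*(1/3707 - 902) = (-180 + 260)*(1/3707 - 902) = 80*(-3343713/3707) = -267497040/3707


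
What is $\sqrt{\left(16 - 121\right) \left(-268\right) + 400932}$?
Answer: $4 \sqrt{26817} \approx 655.04$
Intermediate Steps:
$\sqrt{\left(16 - 121\right) \left(-268\right) + 400932} = \sqrt{\left(-105\right) \left(-268\right) + 400932} = \sqrt{28140 + 400932} = \sqrt{429072} = 4 \sqrt{26817}$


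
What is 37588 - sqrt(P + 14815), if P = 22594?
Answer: 37588 - sqrt(37409) ≈ 37395.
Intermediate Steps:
37588 - sqrt(P + 14815) = 37588 - sqrt(22594 + 14815) = 37588 - sqrt(37409)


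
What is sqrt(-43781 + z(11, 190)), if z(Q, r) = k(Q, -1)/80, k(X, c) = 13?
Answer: 3*I*sqrt(1945815)/20 ≈ 209.24*I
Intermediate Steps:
z(Q, r) = 13/80
sqrt(-43781 + z(11, 190)) = sqrt(-43781 + 13/80) = sqrt(-3502467/80) = 3*I*sqrt(1945815)/20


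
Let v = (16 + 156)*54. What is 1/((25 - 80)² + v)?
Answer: 1/12313 ≈ 8.1215e-5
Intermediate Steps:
v = 9288 (v = 172*54 = 9288)
1/((25 - 80)² + v) = 1/((25 - 80)² + 9288) = 1/((-55)² + 9288) = 1/(3025 + 9288) = 1/12313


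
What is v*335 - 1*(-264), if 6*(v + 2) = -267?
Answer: -30627/2 ≈ -15314.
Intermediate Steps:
v = -93/2 (v = -2 + (⅙)*(-267) = -2 - 89/2 = -93/2 ≈ -46.500)
v*335 - 1*(-264) = -93/2*335 - 1*(-264) = -31155/2 + 264 = -30627/2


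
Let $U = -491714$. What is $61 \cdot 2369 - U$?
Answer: $636223$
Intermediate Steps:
$61 \cdot 2369 - U = 61 \cdot 2369 - -491714 = 144509 + 491714 = 636223$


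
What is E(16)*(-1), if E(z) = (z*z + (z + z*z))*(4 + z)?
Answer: -10560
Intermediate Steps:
E(z) = (4 + z)*(z + 2*z²) (E(z) = (z² + (z + z²))*(4 + z) = (z + 2*z²)*(4 + z) = (4 + z)*(z + 2*z²))
E(16)*(-1) = (16*(4 + 2*16² + 9*16))*(-1) = (16*(4 + 2*256 + 144))*(-1) = (16*(4 + 512 + 144))*(-1) = (16*660)*(-1) = 10560*(-1) = -10560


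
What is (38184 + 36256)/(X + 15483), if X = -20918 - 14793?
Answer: -18610/5057 ≈ -3.6800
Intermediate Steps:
X = -35711
(38184 + 36256)/(X + 15483) = (38184 + 36256)/(-35711 + 15483) = 74440/(-20228) = 74440*(-1/20228) = -18610/5057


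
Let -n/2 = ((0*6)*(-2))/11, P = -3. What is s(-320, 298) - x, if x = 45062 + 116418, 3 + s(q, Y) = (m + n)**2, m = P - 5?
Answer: -161419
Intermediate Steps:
n = 0 (n = -2*(0*6)*(-2)/11 = -2*0*(-2)/11 = -0/11 = -2*0 = 0)
m = -8 (m = -3 - 5 = -8)
s(q, Y) = 61 (s(q, Y) = -3 + (-8 + 0)**2 = -3 + (-8)**2 = -3 + 64 = 61)
x = 161480
s(-320, 298) - x = 61 - 1*161480 = 61 - 161480 = -161419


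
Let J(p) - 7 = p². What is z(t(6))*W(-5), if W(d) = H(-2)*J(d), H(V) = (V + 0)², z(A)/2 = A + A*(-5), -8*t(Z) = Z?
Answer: 768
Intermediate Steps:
t(Z) = -Z/8
z(A) = -8*A (z(A) = 2*(A + A*(-5)) = 2*(A - 5*A) = 2*(-4*A) = -8*A)
J(p) = 7 + p²
H(V) = V²
W(d) = 28 + 4*d² (W(d) = (-2)²*(7 + d²) = 4*(7 + d²) = 28 + 4*d²)
z(t(6))*W(-5) = (-(-1)*6)*(28 + 4*(-5)²) = (-8*(-¾))*(28 + 4*25) = 6*(28 + 100) = 6*128 = 768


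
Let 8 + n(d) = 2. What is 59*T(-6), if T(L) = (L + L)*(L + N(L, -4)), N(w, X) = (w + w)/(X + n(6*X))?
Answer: 16992/5 ≈ 3398.4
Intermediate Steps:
n(d) = -6 (n(d) = -8 + 2 = -6)
N(w, X) = 2*w/(-6 + X) (N(w, X) = (w + w)/(X - 6) = (2*w)/(-6 + X) = 2*w/(-6 + X))
T(L) = 8*L²/5 (T(L) = (L + L)*(L + 2*L/(-6 - 4)) = (2*L)*(L + 2*L/(-10)) = (2*L)*(L + 2*L*(-⅒)) = (2*L)*(L - L/5) = (2*L)*(4*L/5) = 8*L²/5)
59*T(-6) = 59*((8/5)*(-6)²) = 59*((8/5)*36) = 59*(288/5) = 16992/5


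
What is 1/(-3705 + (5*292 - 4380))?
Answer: -1/6625 ≈ -0.00015094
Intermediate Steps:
1/(-3705 + (5*292 - 4380)) = 1/(-3705 + (1460 - 4380)) = 1/(-3705 - 2920) = 1/(-6625) = -1/6625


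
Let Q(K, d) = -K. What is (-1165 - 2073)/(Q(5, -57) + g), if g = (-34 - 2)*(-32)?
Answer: -3238/1147 ≈ -2.8230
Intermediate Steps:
g = 1152 (g = -36*(-32) = 1152)
(-1165 - 2073)/(Q(5, -57) + g) = (-1165 - 2073)/(-1*5 + 1152) = -3238/(-5 + 1152) = -3238/1147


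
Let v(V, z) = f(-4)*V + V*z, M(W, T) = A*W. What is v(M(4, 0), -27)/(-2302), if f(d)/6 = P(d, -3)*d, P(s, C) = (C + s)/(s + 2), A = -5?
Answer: -1110/1151 ≈ -0.96438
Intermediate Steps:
P(s, C) = (C + s)/(2 + s)
f(d) = 6*d*(-3 + d)/(2 + d) (f(d) = 6*(((-3 + d)/(2 + d))*d) = 6*(d*(-3 + d)/(2 + d)) = 6*d*(-3 + d)/(2 + d))
M(W, T) = -5*W
v(V, z) = -84*V + V*z (v(V, z) = (6*(-4)*(-3 - 4)/(2 - 4))*V + V*z = (6*(-4)*(-7)/(-2))*V + V*z = (6*(-4)*(-½)*(-7))*V + V*z = -84*V + V*z)
v(M(4, 0), -27)/(-2302) = ((-5*4)*(-84 - 27))/(-2302) = -20*(-111)*(-1/2302) = 2220*(-1/2302) = -1110/1151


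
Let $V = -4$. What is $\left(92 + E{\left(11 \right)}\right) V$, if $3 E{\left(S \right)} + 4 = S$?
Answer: $- \frac{1132}{3} \approx -377.33$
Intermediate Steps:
$E{\left(S \right)} = - \frac{4}{3} + \frac{S}{3}$
$\left(92 + E{\left(11 \right)}\right) V = \left(92 + \left(- \frac{4}{3} + \frac{1}{3} \cdot 11\right)\right) \left(-4\right) = \left(92 + \left(- \frac{4}{3} + \frac{11}{3}\right)\right) \left(-4\right) = \left(92 + \frac{7}{3}\right) \left(-4\right) = \frac{283}{3} \left(-4\right) = - \frac{1132}{3}$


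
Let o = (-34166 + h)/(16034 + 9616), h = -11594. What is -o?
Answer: 4576/2565 ≈ 1.7840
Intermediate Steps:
o = -4576/2565 (o = (-34166 - 11594)/(16034 + 9616) = -45760/25650 = -45760*1/25650 = -4576/2565 ≈ -1.7840)
-o = -1*(-4576/2565) = 4576/2565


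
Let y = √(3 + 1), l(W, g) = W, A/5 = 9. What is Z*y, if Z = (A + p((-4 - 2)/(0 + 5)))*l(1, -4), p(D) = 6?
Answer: 102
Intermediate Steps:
A = 45 (A = 5*9 = 45)
y = 2 (y = √4 = 2)
Z = 51 (Z = (45 + 6)*1 = 51*1 = 51)
Z*y = 51*2 = 102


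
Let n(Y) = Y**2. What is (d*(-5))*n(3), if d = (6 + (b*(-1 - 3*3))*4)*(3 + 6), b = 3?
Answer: 46170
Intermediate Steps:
d = -1026 (d = (6 + (3*(-1 - 3*3))*4)*(3 + 6) = (6 + (3*(-1 - 9))*4)*9 = (6 + (3*(-10))*4)*9 = (6 - 30*4)*9 = (6 - 120)*9 = -114*9 = -1026)
(d*(-5))*n(3) = -1026*(-5)*3**2 = 5130*9 = 46170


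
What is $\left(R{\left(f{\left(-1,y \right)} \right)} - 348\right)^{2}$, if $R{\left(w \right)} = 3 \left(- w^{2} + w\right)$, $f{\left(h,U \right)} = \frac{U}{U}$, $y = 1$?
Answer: $121104$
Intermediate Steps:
$f{\left(h,U \right)} = 1$
$R{\left(w \right)} = - 3 w^{2} + 3 w$ ($R{\left(w \right)} = 3 \left(w - w^{2}\right) = - 3 w^{2} + 3 w$)
$\left(R{\left(f{\left(-1,y \right)} \right)} - 348\right)^{2} = \left(3 \cdot 1 \left(1 - 1\right) - 348\right)^{2} = \left(3 \cdot 1 \cdot 0 - 348\right)^{2} = \left(0 - 348\right)^{2} = \left(-348\right)^{2} = 121104$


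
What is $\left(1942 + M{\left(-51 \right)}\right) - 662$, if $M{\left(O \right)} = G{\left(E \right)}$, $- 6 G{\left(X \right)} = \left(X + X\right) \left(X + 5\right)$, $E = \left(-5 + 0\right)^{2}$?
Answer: $1030$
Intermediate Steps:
$E = 25$ ($E = \left(-5\right)^{2} = 25$)
$G{\left(X \right)} = - \frac{X \left(5 + X\right)}{3}$ ($G{\left(X \right)} = - \frac{\left(X + X\right) \left(X + 5\right)}{6} = - \frac{2 X \left(5 + X\right)}{6} = - \frac{X \left(5 + X\right)}{3}$)
$M{\left(O \right)} = -250$ ($M{\left(O \right)} = \left(- \frac{1}{3}\right) 25 \left(5 + 25\right) = \left(- \frac{1}{3}\right) 25 \cdot 30 = -250$)
$\left(1942 + M{\left(-51 \right)}\right) - 662 = \left(1942 - 250\right) - 662 = 1692 - 662 = 1030$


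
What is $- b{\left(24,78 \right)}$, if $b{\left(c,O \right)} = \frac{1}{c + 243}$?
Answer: $- \frac{1}{267} \approx -0.0037453$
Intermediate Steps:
$b{\left(c,O \right)} = \frac{1}{243 + c}$
$- b{\left(24,78 \right)} = - \frac{1}{243 + 24} = - \frac{1}{267}$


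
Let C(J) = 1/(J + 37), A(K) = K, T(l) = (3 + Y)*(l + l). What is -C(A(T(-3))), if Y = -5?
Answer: -1/49 ≈ -0.020408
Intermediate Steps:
T(l) = -4*l (T(l) = (3 - 5)*(l + l) = -4*l)
C(J) = 1/(37 + J)
-C(A(T(-3))) = -1/(37 - 4*(-3)) = -1/(37 + 12) = -1/49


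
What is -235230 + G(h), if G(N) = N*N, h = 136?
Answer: -216734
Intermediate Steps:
G(N) = N**2
-235230 + G(h) = -235230 + 136**2 = -235230 + 18496 = -216734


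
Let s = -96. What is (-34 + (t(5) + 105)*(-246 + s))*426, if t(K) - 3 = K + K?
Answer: -17206140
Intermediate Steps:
t(K) = 3 + 2*K (t(K) = 3 + (K + K) = 3 + 2*K)
(-34 + (t(5) + 105)*(-246 + s))*426 = (-34 + ((3 + 2*5) + 105)*(-246 - 96))*426 = (-34 + ((3 + 10) + 105)*(-342))*426 = (-34 + (13 + 105)*(-342))*426 = (-34 + 118*(-342))*426 = (-34 - 40356)*426 = -40390*426 = -17206140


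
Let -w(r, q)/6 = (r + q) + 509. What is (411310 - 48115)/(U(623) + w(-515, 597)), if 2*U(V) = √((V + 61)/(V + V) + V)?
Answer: -3209420559240/31334308601 - 726390*√242017433/31334308601 ≈ -102.79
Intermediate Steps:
w(r, q) = -3054 - 6*q - 6*r (w(r, q) = -6*((r + q) + 509) = -6*((q + r) + 509) = -6*(509 + q + r) = -3054 - 6*q - 6*r)
U(V) = √(V + (61 + V)/(2*V))/2 (U(V) = √((V + 61)/(V + V) + V)/2 = √((61 + V)/((2*V)) + V)/2 = √((61 + V)*(1/(2*V)) + V)/2 = √((61 + V)/(2*V) + V)/2 = √(V + (61 + V)/(2*V))/2)
(411310 - 48115)/(U(623) + w(-515, 597)) = (411310 - 48115)/(√(2 + 4*623 + 122/623)/4 + (-3054 - 6*597 - 6*(-515))) = 363195/(√(2 + 2492 + 122*(1/623))/4 + (-3054 - 3582 + 3090)) = 363195/(√(2 + 2492 + 122/623)/4 - 3546) = 363195/(√(1553884/623)/4 - 3546) = 363195/((2*√242017433/623)/4 - 3546) = 363195/(√242017433/1246 - 3546) = 363195/(-3546 + √242017433/1246)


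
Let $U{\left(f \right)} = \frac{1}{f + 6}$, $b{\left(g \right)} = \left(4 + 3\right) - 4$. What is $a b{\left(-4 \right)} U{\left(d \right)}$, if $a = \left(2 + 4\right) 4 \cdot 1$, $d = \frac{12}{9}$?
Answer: $\frac{108}{11} \approx 9.8182$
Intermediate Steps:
$b{\left(g \right)} = 3$ ($b{\left(g \right)} = 7 - 4 = 3$)
$d = \frac{4}{3}$ ($d = 12 \cdot \frac{1}{9} = \frac{4}{3} \approx 1.3333$)
$U{\left(f \right)} = \frac{1}{6 + f}$
$a = 24$ ($a = 6 \cdot 4 = 24$)
$a b{\left(-4 \right)} U{\left(d \right)} = \frac{24 \cdot 3}{6 + \frac{4}{3}} = \frac{72}{\frac{22}{3}} = 72 \cdot \frac{3}{22} = \frac{108}{11}$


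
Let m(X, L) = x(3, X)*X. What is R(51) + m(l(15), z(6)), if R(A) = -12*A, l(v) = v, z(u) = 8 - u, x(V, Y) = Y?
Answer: -387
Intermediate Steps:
m(X, L) = X**2 (m(X, L) = X*X = X**2)
R(51) + m(l(15), z(6)) = -12*51 + 15**2 = -612 + 225 = -387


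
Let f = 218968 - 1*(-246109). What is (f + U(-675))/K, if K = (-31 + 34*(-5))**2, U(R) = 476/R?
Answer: 313926499/27270675 ≈ 11.512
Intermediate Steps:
f = 465077 (f = 218968 + 246109 = 465077)
K = 40401 (K = (-31 - 170)**2 = (-201)**2 = 40401)
(f + U(-675))/K = (465077 + 476/(-675))/40401 = (465077 + 476*(-1/675))*(1/40401) = (465077 - 476/675)*(1/40401) = (313926499/675)*(1/40401) = 313926499/27270675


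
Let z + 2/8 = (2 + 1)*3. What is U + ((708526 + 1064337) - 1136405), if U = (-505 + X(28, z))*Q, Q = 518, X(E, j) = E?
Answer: 389372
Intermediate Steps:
z = 35/4 (z = -¼ + (2 + 1)*3 = -¼ + 3*3 = -¼ + 9 = 35/4 ≈ 8.7500)
U = -247086 (U = (-505 + 28)*518 = -477*518 = -247086)
U + ((708526 + 1064337) - 1136405) = -247086 + ((708526 + 1064337) - 1136405) = -247086 + (1772863 - 1136405) = -247086 + 636458 = 389372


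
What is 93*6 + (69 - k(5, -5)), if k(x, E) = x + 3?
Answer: 619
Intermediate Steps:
k(x, E) = 3 + x
93*6 + (69 - k(5, -5)) = 93*6 + (69 - (3 + 5)) = 558 + (69 - 1*8) = 558 + (69 - 8) = 558 + 61 = 619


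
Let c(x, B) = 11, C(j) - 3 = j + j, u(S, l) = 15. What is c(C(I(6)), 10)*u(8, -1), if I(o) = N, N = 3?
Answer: 165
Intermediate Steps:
I(o) = 3
C(j) = 3 + 2*j (C(j) = 3 + (j + j) = 3 + 2*j)
c(C(I(6)), 10)*u(8, -1) = 11*15 = 165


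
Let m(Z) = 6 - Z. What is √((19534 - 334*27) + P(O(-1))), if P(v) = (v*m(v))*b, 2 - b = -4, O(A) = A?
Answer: √10474 ≈ 102.34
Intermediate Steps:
b = 6 (b = 2 - 1*(-4) = 2 + 4 = 6)
P(v) = 6*v*(6 - v) (P(v) = (v*(6 - v))*6 = 6*v*(6 - v))
√((19534 - 334*27) + P(O(-1))) = √((19534 - 334*27) + 6*(-1)*(6 - 1*(-1))) = √((19534 - 9018) + 6*(-1)*(6 + 1)) = √(10516 + 6*(-1)*7) = √(10516 - 42) = √10474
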